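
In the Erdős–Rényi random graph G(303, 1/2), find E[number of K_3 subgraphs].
E[# K_3] = C(303, 3) · (1/2)^C(3, 2) = 4590551 / 2^3 = 573818.875

For each 3-subset S of vertices (there are C(303, 3) = 4590551 such S), let X_S = 1 if S induces a K_3 (all C(3, 2) = 3 edges present). Then P(X_S = 1) = (1/2)^3 = 1/8. By linearity of expectation, E[# K_3] = C(303, 3) · (1/2)^3 = 4590551 / 8 = 573818.875.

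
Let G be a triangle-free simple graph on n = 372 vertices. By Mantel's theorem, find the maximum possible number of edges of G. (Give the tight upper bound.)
ex(372, K_3) = ⌊372^2/4⌋ = 34596

Mantel (1907): a triangle-free graph on n vertices has at most ⌊n^2/4⌋ edges, with equality for the complete bipartite graph K_{⌊n/2⌋, ⌈n/2⌉}. For n = 372: ⌊372^2/4⌋ = ⌊138384/4⌋ = 34596. The extremal graph is K_{186, 186}, which has 186·186 = 34596 edges.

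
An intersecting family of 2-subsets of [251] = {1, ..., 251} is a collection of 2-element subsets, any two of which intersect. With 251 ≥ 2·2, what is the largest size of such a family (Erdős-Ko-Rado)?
max |F| = C(250, 1) = 250

The Erdős-Ko-Rado theorem states: for n ≥ 2k, an intersecting family of k-subsets of an n-element set has size at most C(n − 1, k − 1), with equality for 'star' families {A ⊆ [n] : |A| = k, i ∈ A} (fix an element i). For n = 251, k = 2: C(250, 1) = 250.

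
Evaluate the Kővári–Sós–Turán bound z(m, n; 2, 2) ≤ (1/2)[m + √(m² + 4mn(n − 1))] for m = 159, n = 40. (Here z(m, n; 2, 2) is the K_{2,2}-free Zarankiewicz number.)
z(159, 40; 2, 2) ≤ (1/2)[159 + √(159² + 4·159·40·39)] = (1/2)[159 + √1017441] = 583.8414

Kővári–Sós–Turán: let r_1, ..., r_159 be the row sums and z = Σ r_i the total number of 1s. Each pair of columns can share at most one row with both entries 1 (else a 2×2 all-ones block appears), so Σ_i C(r_i, 2) ≤ C(40, 2) = 780. By convexity Σ_i C(r_i, 2) ≥ 159·C(z/159, 2) = z(z − 159)/(2·159), giving z² − 159z − 159·40·39 ≤ 0 and hence z ≤ (1/2)[159 + √(25281 + 4·248040)] = (1/2)[159 + √1017441] ≈ (1/2)(159 + 1008.6828) = 583.8414.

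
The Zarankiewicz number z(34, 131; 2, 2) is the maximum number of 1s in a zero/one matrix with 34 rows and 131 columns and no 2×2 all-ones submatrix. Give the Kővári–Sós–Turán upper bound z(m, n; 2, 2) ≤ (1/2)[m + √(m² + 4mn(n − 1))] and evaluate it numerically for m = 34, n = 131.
z(34, 131; 2, 2) ≤ (1/2)[34 + √(34² + 4·34·131·130)] = (1/2)[34 + √2317236] = 778.1235

Kővári–Sós–Turán: let r_1, ..., r_34 be the row sums and z = Σ r_i the total number of 1s. Each pair of columns can share at most one row with both entries 1 (else a 2×2 all-ones block appears), so Σ_i C(r_i, 2) ≤ C(131, 2) = 8515. By convexity Σ_i C(r_i, 2) ≥ 34·C(z/34, 2) = z(z − 34)/(2·34), giving z² − 34z − 34·131·130 ≤ 0 and hence z ≤ (1/2)[34 + √(1156 + 4·579020)] = (1/2)[34 + √2317236] ≈ (1/2)(34 + 1522.247) = 778.1235.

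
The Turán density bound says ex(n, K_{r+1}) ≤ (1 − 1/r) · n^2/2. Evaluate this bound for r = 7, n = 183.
Turán density bound = (6/7) · 183^2/2 = 100467/7 ≈ 14352.4286

Turán's theorem: ex(n, K_{r+1}) is achieved by the complete r-partite Turán graph T(n, r) with parts as balanced as possible, and is at most (1 − 1/r) · n^2/2. For r = 7, n = 183: the density bound is (6/7) · 33489/2 = 100467/7 ≈ 14352.4286. The integer-valued extremum is e(T(183, 7)) = 14352, which is strictly less than the density bound 100467/7 since 7 ∤ 183 (the parts of T(183, 7) cannot all be equal).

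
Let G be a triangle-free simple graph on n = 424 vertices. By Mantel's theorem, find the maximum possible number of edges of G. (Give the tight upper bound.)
ex(424, K_3) = ⌊424^2/4⌋ = 44944

Mantel (1907): a triangle-free graph on n vertices has at most ⌊n^2/4⌋ edges, with equality for the complete bipartite graph K_{⌊n/2⌋, ⌈n/2⌉}. For n = 424: ⌊424^2/4⌋ = ⌊179776/4⌋ = 44944. The extremal graph is K_{212, 212}, which has 212·212 = 44944 edges.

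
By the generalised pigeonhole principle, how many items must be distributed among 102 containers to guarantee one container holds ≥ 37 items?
n = (37 − 1)·102 + 1 = 3673

By the generalised pigeonhole principle, to guarantee some box contains ≥ r objects we need more than (r − 1) · k objects total. Threshold: n = (r − 1) · k + 1. With r = 37 and k = 102: n = 36 · 102 + 1 = 3672 + 1 = 3673. For n = 3672 = 36 · 102, we can put exactly 36 objects in every box, avoiding 37 in any single one — so 3673 is tight.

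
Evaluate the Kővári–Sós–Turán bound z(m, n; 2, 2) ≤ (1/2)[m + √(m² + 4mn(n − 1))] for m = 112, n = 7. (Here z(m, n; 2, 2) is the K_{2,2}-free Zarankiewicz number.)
z(112, 7; 2, 2) ≤ (1/2)[112 + √(112² + 4·112·7·6)] = (1/2)[112 + √31360] = 144.5438

Kővári–Sós–Turán: let r_1, ..., r_112 be the row sums and z = Σ r_i the total number of 1s. Each pair of columns can share at most one row with both entries 1 (else a 2×2 all-ones block appears), so Σ_i C(r_i, 2) ≤ C(7, 2) = 21. By convexity Σ_i C(r_i, 2) ≥ 112·C(z/112, 2) = z(z − 112)/(2·112), giving z² − 112z − 112·7·6 ≤ 0 and hence z ≤ (1/2)[112 + √(12544 + 4·4704)] = (1/2)[112 + √31360] ≈ (1/2)(112 + 177.0875) = 144.5438.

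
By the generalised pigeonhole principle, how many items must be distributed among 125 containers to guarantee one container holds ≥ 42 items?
n = (42 − 1)·125 + 1 = 5126

By the generalised pigeonhole principle, to guarantee some box contains ≥ r objects we need more than (r − 1) · k objects total. Threshold: n = (r − 1) · k + 1. With r = 42 and k = 125: n = 41 · 125 + 1 = 5125 + 1 = 5126. For n = 5125 = 41 · 125, we can put exactly 41 objects in every box, avoiding 42 in any single one — so 5126 is tight.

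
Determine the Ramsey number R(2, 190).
R(2, 190) = 190

R(2, k) = k for all k ≥ 2: in a 2-colouring of K_k, either some edge is red (a red K_2) or all edges are blue (a blue K_k). And K_{189} coloured all-blue has no blue K_190, so R(2, 190) > 189. Hence R(2, 190) = 190.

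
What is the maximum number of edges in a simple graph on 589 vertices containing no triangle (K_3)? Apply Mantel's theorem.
ex(589, K_3) = ⌊589^2/4⌋ = 86730

Mantel (1907): a triangle-free graph on n vertices has at most ⌊n^2/4⌋ edges, with equality for the complete bipartite graph K_{⌊n/2⌋, ⌈n/2⌉}. For n = 589: ⌊589^2/4⌋ = ⌊346921/4⌋ = 86730. The extremal graph is K_{294, 295}, which has 294·295 = 86730 edges.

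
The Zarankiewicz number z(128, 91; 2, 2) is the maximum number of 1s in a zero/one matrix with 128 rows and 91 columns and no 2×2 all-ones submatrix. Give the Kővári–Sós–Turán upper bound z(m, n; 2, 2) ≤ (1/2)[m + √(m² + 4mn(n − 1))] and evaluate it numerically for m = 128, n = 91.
z(128, 91; 2, 2) ≤ (1/2)[128 + √(128² + 4·128·91·90)] = (1/2)[128 + √4209664] = 1089.8733

Kővári–Sós–Turán: let r_1, ..., r_128 be the row sums and z = Σ r_i the total number of 1s. Each pair of columns can share at most one row with both entries 1 (else a 2×2 all-ones block appears), so Σ_i C(r_i, 2) ≤ C(91, 2) = 4095. By convexity Σ_i C(r_i, 2) ≥ 128·C(z/128, 2) = z(z − 128)/(2·128), giving z² − 128z − 128·91·90 ≤ 0 and hence z ≤ (1/2)[128 + √(16384 + 4·1048320)] = (1/2)[128 + √4209664] ≈ (1/2)(128 + 2051.7466) = 1089.8733.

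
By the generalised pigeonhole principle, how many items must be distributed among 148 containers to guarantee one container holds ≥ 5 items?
n = (5 − 1)·148 + 1 = 593

By the generalised pigeonhole principle, to guarantee some box contains ≥ r objects we need more than (r − 1) · k objects total. Threshold: n = (r − 1) · k + 1. With r = 5 and k = 148: n = 4 · 148 + 1 = 592 + 1 = 593. For n = 592 = 4 · 148, we can put exactly 4 objects in every box, avoiding 5 in any single one — so 593 is tight.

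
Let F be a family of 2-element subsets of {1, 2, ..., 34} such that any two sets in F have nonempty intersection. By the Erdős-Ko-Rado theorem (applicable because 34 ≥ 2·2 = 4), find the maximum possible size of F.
max |F| = C(33, 1) = 33

Erdős-Ko-Rado (1961): when n ≥ 2k, max |F| = C(n−1, k−1). The bound is attained by the star {A : i ∈ A} for any fixed i ∈ [n]. Here C(34−1, 2−1) = C(33, 1) = 33.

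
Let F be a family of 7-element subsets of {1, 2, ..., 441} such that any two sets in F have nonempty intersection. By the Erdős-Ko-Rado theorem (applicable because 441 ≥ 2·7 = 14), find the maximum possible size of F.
max |F| = C(440, 6) = 9739036511380

Erdős-Ko-Rado (1961): when n ≥ 2k, max |F| = C(n−1, k−1). The bound is attained by the star {A : i ∈ A} for any fixed i ∈ [n]. Here C(441−1, 7−1) = C(440, 6) = 9739036511380.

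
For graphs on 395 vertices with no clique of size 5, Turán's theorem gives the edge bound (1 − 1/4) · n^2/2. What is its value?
Turán density bound = (3/4) · 395^2/2 = 468075/8 ≈ 58509.375

Turán's theorem: ex(n, K_{r+1}) is achieved by the complete r-partite Turán graph T(n, r) with parts as balanced as possible, and is at most (1 − 1/r) · n^2/2. For r = 4, n = 395: the density bound is (3/4) · 156025/2 = 468075/8 ≈ 58509.375. The integer-valued extremum is e(T(395, 4)) = 58509, which is strictly less than the density bound 468075/8 since 4 ∤ 395 (the parts of T(395, 4) cannot all be equal).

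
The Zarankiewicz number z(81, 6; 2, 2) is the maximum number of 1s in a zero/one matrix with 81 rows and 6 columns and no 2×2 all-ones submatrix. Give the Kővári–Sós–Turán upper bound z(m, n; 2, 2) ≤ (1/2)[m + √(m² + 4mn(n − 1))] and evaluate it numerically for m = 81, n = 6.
z(81, 6; 2, 2) ≤ (1/2)[81 + √(81² + 4·81·6·5)] = (1/2)[81 + √16281] = 104.2985

Kővári–Sós–Turán: let r_1, ..., r_81 be the row sums and z = Σ r_i the total number of 1s. Each pair of columns can share at most one row with both entries 1 (else a 2×2 all-ones block appears), so Σ_i C(r_i, 2) ≤ C(6, 2) = 15. By convexity Σ_i C(r_i, 2) ≥ 81·C(z/81, 2) = z(z − 81)/(2·81), giving z² − 81z − 81·6·5 ≤ 0 and hence z ≤ (1/2)[81 + √(6561 + 4·2430)] = (1/2)[81 + √16281] ≈ (1/2)(81 + 127.597) = 104.2985.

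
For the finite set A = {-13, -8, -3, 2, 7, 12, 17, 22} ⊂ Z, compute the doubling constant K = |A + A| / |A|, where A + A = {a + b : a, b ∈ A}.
K = |A + A| / |A| = 15/8

Enumerate A + A = {a + b : a, b ∈ A}. With |A| = 8, there are |A|^2 = 64 ordered sum pairs; collecting distinct values, A + A = {-26, -21, -16, -11, -6, -1, 4, 9, 14, 19, 24, 29, 34, 39, 44}, so |A + A| = 15. Thus K = 15/8. Here |A + A| = 2|A| − 1 = 15, the minimum possible — so K = 15/8 is minimal, which holds iff A is an arithmetic progression.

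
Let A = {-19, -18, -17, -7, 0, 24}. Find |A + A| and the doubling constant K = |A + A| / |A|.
K = |A + A| / |A| = 20/6 = 10/3

Enumerate A + A = {a + b : a, b ∈ A}. With |A| = 6, there are |A|^2 = 36 ordered sum pairs; collecting distinct values, A + A = {-38, -37, -36, -35, -34, -26, -25, -24, -19, -18, -17, -14, -7, 0, 5, 6, 7, 17, 24, 48}, so |A + A| = 20. Thus K = 20/6 = 10/3. For comparison, the minimum possible |A + A| over all 6-element sets is 2·6 − 1 = 11 (so min K = 11/6), attained only by arithmetic progressions.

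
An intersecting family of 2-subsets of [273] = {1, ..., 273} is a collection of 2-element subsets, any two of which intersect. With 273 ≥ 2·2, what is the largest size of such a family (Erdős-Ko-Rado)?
max |F| = C(272, 1) = 272

The Erdős-Ko-Rado theorem states: for n ≥ 2k, an intersecting family of k-subsets of an n-element set has size at most C(n − 1, k − 1), with equality for 'star' families {A ⊆ [n] : |A| = k, i ∈ A} (fix an element i). For n = 273, k = 2: C(272, 1) = 272.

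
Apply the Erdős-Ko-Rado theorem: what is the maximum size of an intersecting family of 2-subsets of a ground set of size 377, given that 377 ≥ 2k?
max |F| = C(376, 1) = 376

The Erdős-Ko-Rado theorem states: for n ≥ 2k, an intersecting family of k-subsets of an n-element set has size at most C(n − 1, k − 1), with equality for 'star' families {A ⊆ [n] : |A| = k, i ∈ A} (fix an element i). For n = 377, k = 2: C(376, 1) = 376.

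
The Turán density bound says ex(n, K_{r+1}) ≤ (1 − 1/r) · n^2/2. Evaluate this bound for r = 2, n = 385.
Turán density bound = (1/2) · 385^2/2 = 148225/4 ≈ 37056.25

Turán's theorem: ex(n, K_{r+1}) is achieved by the complete r-partite Turán graph T(n, r) with parts as balanced as possible, and is at most (1 − 1/r) · n^2/2. For r = 2, n = 385: the density bound is (1/2) · 148225/2 = 148225/4 ≈ 37056.25. The integer-valued extremum is e(T(385, 2)) = 37056, which is strictly less than the density bound 148225/4 since 2 ∤ 385 (the parts of T(385, 2) cannot all be equal).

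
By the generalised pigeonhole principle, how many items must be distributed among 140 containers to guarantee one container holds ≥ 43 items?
n = (43 − 1)·140 + 1 = 5881

By the generalised pigeonhole principle, to guarantee some box contains ≥ r objects we need more than (r − 1) · k objects total. Threshold: n = (r − 1) · k + 1. With r = 43 and k = 140: n = 42 · 140 + 1 = 5880 + 1 = 5881. For n = 5880 = 42 · 140, we can put exactly 42 objects in every box, avoiding 43 in any single one — so 5881 is tight.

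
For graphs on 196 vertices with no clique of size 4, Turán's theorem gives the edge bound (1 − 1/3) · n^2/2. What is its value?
Turán density bound = (2/3) · 196^2/2 = 38416/3 ≈ 12805.3333

Turán's theorem: ex(n, K_{r+1}) is achieved by the complete r-partite Turán graph T(n, r) with parts as balanced as possible, and is at most (1 − 1/r) · n^2/2. For r = 3, n = 196: the density bound is (2/3) · 38416/2 = 38416/3 ≈ 12805.3333. The integer-valued extremum is e(T(196, 3)) = 12805, which is strictly less than the density bound 38416/3 since 3 ∤ 196 (the parts of T(196, 3) cannot all be equal).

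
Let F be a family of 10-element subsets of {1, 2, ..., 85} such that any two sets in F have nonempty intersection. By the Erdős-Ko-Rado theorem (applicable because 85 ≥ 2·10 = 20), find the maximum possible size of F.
max |F| = C(84, 9) = 368136785016

The Erdős-Ko-Rado theorem states: for n ≥ 2k, an intersecting family of k-subsets of an n-element set has size at most C(n − 1, k − 1), with equality for 'star' families {A ⊆ [n] : |A| = k, i ∈ A} (fix an element i). For n = 85, k = 10: C(84, 9) = 368136785016.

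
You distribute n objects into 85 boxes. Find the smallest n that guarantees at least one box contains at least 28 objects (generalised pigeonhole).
n = (28 − 1)·85 + 1 = 2296

By the generalised pigeonhole principle, to guarantee some box contains ≥ r objects we need more than (r − 1) · k objects total. Threshold: n = (r − 1) · k + 1. With r = 28 and k = 85: n = 27 · 85 + 1 = 2295 + 1 = 2296. For n = 2295 = 27 · 85, we can put exactly 27 objects in every box, avoiding 28 in any single one — so 2296 is tight.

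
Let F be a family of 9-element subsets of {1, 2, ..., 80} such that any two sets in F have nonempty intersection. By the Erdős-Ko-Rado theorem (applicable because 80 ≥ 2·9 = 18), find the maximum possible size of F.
max |F| = C(79, 8) = 26088783435

Erdős-Ko-Rado (1961): when n ≥ 2k, max |F| = C(n−1, k−1). The bound is attained by the star {A : i ∈ A} for any fixed i ∈ [n]. Here C(80−1, 9−1) = C(79, 8) = 26088783435.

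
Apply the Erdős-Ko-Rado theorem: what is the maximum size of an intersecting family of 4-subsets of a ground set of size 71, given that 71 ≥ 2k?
max |F| = C(70, 3) = 54740

Erdős-Ko-Rado (1961): when n ≥ 2k, max |F| = C(n−1, k−1). The bound is attained by the star {A : i ∈ A} for any fixed i ∈ [n]. Here C(71−1, 4−1) = C(70, 3) = 54740.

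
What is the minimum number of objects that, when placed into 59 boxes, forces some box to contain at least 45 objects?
n = (45 − 1)·59 + 1 = 2597

By the generalised pigeonhole principle, to guarantee some box contains ≥ r objects we need more than (r − 1) · k objects total. Threshold: n = (r − 1) · k + 1. With r = 45 and k = 59: n = 44 · 59 + 1 = 2596 + 1 = 2597. For n = 2596 = 44 · 59, we can put exactly 44 objects in every box, avoiding 45 in any single one — so 2597 is tight.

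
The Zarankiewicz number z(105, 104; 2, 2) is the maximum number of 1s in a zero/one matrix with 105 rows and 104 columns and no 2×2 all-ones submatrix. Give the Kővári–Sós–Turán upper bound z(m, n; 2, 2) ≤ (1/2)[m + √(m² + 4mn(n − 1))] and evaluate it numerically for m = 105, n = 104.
z(105, 104; 2, 2) ≤ (1/2)[105 + √(105² + 4·105·104·103)] = (1/2)[105 + √4510065] = 1114.3457

Kővári–Sós–Turán: let r_1, ..., r_105 be the row sums and z = Σ r_i the total number of 1s. Each pair of columns can share at most one row with both entries 1 (else a 2×2 all-ones block appears), so Σ_i C(r_i, 2) ≤ C(104, 2) = 5356. By convexity Σ_i C(r_i, 2) ≥ 105·C(z/105, 2) = z(z − 105)/(2·105), giving z² − 105z − 105·104·103 ≤ 0 and hence z ≤ (1/2)[105 + √(11025 + 4·1124760)] = (1/2)[105 + √4510065] ≈ (1/2)(105 + 2123.6914) = 1114.3457.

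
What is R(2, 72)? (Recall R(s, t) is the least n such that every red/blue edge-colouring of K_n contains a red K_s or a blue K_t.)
R(2, 72) = 72

R(2, k) = k for all k ≥ 2: in a 2-colouring of K_k, either some edge is red (a red K_2) or all edges are blue (a blue K_k). And K_{71} coloured all-blue has no blue K_72, so R(2, 72) > 71. Hence R(2, 72) = 72.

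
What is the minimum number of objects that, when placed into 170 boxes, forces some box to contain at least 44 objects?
n = (44 − 1)·170 + 1 = 7311

By the generalised pigeonhole principle, to guarantee some box contains ≥ r objects we need more than (r − 1) · k objects total. Threshold: n = (r − 1) · k + 1. With r = 44 and k = 170: n = 43 · 170 + 1 = 7310 + 1 = 7311. For n = 7310 = 43 · 170, we can put exactly 43 objects in every box, avoiding 44 in any single one — so 7311 is tight.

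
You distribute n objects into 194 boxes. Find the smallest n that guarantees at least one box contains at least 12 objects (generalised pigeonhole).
n = (12 − 1)·194 + 1 = 2135

By the generalised pigeonhole principle, to guarantee some box contains ≥ r objects we need more than (r − 1) · k objects total. Threshold: n = (r − 1) · k + 1. With r = 12 and k = 194: n = 11 · 194 + 1 = 2134 + 1 = 2135. For n = 2134 = 11 · 194, we can put exactly 11 objects in every box, avoiding 12 in any single one — so 2135 is tight.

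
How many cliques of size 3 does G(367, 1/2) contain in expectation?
E[# K_3] = C(367, 3) · (1/2)^C(3, 2) = 8171255 / 2^3 = 1021406.875

For each 3-subset S of vertices (there are C(367, 3) = 8171255 such S), let X_S = 1 if S induces a K_3 (all C(3, 2) = 3 edges present). Then P(X_S = 1) = (1/2)^3 = 1/8. By linearity of expectation, E[# K_3] = C(367, 3) · (1/2)^3 = 8171255 / 8 = 1021406.875.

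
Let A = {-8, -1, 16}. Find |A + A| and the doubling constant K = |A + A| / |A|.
K = |A + A| / |A| = 6/3 = 2

Enumerate A + A = {a + b : a, b ∈ A}. With |A| = 3, there are |A|^2 = 9 ordered sum pairs; collecting distinct values, A + A = {-16, -9, -2, 8, 15, 32}, so |A + A| = 6. Thus K = 6/3 = 2. For comparison, the minimum possible |A + A| over all 3-element sets is 2·3 − 1 = 5 (so min K = 5/3), attained only by arithmetic progressions.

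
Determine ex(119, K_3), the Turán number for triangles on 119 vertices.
ex(119, K_3) = ⌊119^2/4⌋ = 3540

Mantel (1907): a triangle-free graph on n vertices has at most ⌊n^2/4⌋ edges, with equality for the complete bipartite graph K_{⌊n/2⌋, ⌈n/2⌉}. For n = 119: ⌊119^2/4⌋ = ⌊14161/4⌋ = 3540. The extremal graph is K_{59, 60}, which has 59·60 = 3540 edges.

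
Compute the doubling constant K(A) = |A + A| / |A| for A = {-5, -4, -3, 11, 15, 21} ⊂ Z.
K = |A + A| / |A| = 20/6 = 10/3

Enumerate A + A = {a + b : a, b ∈ A}. With |A| = 6, there are |A|^2 = 36 ordered sum pairs; collecting distinct values, A + A = {-10, -9, -8, -7, -6, 6, 7, 8, 10, 11, 12, 16, 17, 18, 22, 26, 30, 32, 36, 42}, so |A + A| = 20. Thus K = 20/6 = 10/3. For comparison, the minimum possible |A + A| over all 6-element sets is 2·6 − 1 = 11 (so min K = 11/6), attained only by arithmetic progressions.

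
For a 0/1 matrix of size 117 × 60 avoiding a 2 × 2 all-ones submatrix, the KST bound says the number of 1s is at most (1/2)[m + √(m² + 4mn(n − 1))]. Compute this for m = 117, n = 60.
z(117, 60; 2, 2) ≤ (1/2)[117 + √(117² + 4·117·60·59)] = (1/2)[117 + √1670409] = 704.7215

Kővári–Sós–Turán: let r_1, ..., r_117 be the row sums and z = Σ r_i the total number of 1s. Each pair of columns can share at most one row with both entries 1 (else a 2×2 all-ones block appears), so Σ_i C(r_i, 2) ≤ C(60, 2) = 1770. By convexity Σ_i C(r_i, 2) ≥ 117·C(z/117, 2) = z(z − 117)/(2·117), giving z² − 117z − 117·60·59 ≤ 0 and hence z ≤ (1/2)[117 + √(13689 + 4·414180)] = (1/2)[117 + √1670409] ≈ (1/2)(117 + 1292.443) = 704.7215.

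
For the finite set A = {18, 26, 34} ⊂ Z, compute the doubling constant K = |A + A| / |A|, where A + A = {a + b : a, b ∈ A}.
K = |A + A| / |A| = 5/3

Enumerate A + A = {a + b : a, b ∈ A}. With |A| = 3, there are |A|^2 = 9 ordered sum pairs; collecting distinct values, A + A = {36, 44, 52, 60, 68}, so |A + A| = 5. Thus K = 5/3. Here |A + A| = 2|A| − 1 = 5, the minimum possible — so K = 5/3 is minimal, which holds iff A is an arithmetic progression.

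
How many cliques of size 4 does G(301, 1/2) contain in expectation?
E[# K_4] = C(301, 4) · (1/2)^C(4, 2) = 335246275 / 2^6 = 5238223.046875

For each 4-subset S of vertices (there are C(301, 4) = 335246275 such S), let X_S = 1 if S induces a K_4 (all C(4, 2) = 6 edges present). Then P(X_S = 1) = (1/2)^6 = 1/64. By linearity of expectation, E[# K_4] = C(301, 4) · (1/2)^6 = 335246275 / 64 = 5238223.046875.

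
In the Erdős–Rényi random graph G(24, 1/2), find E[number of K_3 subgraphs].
E[# K_3] = C(24, 3) · (1/2)^C(3, 2) = 2024 / 2^3 = 253

For each 3-subset S of vertices (there are C(24, 3) = 2024 such S), let X_S = 1 if S induces a K_3 (all C(3, 2) = 3 edges present). Then P(X_S = 1) = (1/2)^3 = 1/8. By linearity of expectation, E[# K_3] = C(24, 3) · (1/2)^3 = 2024 / 8 = 253.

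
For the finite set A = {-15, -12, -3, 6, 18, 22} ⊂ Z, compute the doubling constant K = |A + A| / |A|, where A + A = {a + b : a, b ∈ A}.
K = |A + A| / |A| = 19/6

Enumerate A + A = {a + b : a, b ∈ A}. With |A| = 6, there are |A|^2 = 36 ordered sum pairs; collecting distinct values, A + A = {-30, -27, -24, -18, -15, -9, -6, 3, 6, 7, 10, 12, 15, 19, 24, 28, 36, 40, 44}, so |A + A| = 19. Thus K = 19/6. For comparison, the minimum possible |A + A| over all 6-element sets is 2·6 − 1 = 11 (so min K = 11/6), attained only by arithmetic progressions.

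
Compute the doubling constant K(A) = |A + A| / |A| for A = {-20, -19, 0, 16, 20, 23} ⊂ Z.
K = |A + A| / |A| = 20/6 = 10/3

Enumerate A + A = {a + b : a, b ∈ A}. With |A| = 6, there are |A|^2 = 36 ordered sum pairs; collecting distinct values, A + A = {-40, -39, -38, -20, -19, -4, -3, 0, 1, 3, 4, 16, 20, 23, 32, 36, 39, 40, 43, 46}, so |A + A| = 20. Thus K = 20/6 = 10/3. For comparison, the minimum possible |A + A| over all 6-element sets is 2·6 − 1 = 11 (so min K = 11/6), attained only by arithmetic progressions.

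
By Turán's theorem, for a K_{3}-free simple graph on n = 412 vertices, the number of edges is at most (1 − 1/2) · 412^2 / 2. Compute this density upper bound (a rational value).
Turán density bound = (1/2) · 412^2/2 = 42436

Turán's theorem: ex(n, K_{r+1}) is achieved by the complete r-partite Turán graph T(n, r) with parts as balanced as possible, and is at most (1 − 1/r) · n^2/2. For r = 2, n = 412: the density bound is (1/2) · 169744/2 = 42436. Since 2 ∣ 412, the Turán graph T(412, 2) has parts of equal size 206, and its edge count e(T(412, 2)) = 42436 attains the density bound exactly.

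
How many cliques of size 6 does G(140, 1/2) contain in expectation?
E[# K_6] = C(140, 6) · (1/2)^C(6, 2) = 9381724380 / 2^15 = 2345431095/8192 ≈ 286307.506714

For each 6-subset S of vertices (there are C(140, 6) = 9381724380 such S), let X_S = 1 if S induces a K_6 (all C(6, 2) = 15 edges present). Then P(X_S = 1) = (1/2)^15 = 1/32768. By linearity of expectation, E[# K_6] = C(140, 6) · (1/2)^15 = 9381724380 / 32768 = 2345431095/8192 ≈ 286307.506714.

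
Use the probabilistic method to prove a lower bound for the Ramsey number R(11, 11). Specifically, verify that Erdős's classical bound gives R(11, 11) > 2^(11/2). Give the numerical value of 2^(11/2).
2^(11/2) = 45.2548; so R(11, 11) > 45.2548

Colour each edge of K_n uniformly at random with red/blue. The expected number of monochromatic K_11 is C(n, 11) · 2 · 2^(−C(11,2)). If C(n, 11) · 2^(1 − C(11,2)) < 1, then with positive probability no monochromatic K_11 exists, so R(11, 11) > n. The standard estimate C(n, 11) ≤ n^11/11! shows this inequality holds whenever n ≤ 2^(11/2) (since 11! · 2^(C(11,2) − 1) > 2^(11^2/2) ≥ n^11). Hence R(11, 11) > 2^(11/2) = 45.2548.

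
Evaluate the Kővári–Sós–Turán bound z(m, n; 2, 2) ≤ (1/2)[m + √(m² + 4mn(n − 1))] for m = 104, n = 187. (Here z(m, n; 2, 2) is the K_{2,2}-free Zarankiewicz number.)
z(104, 187; 2, 2) ≤ (1/2)[104 + √(104² + 4·104·187·186)] = (1/2)[104 + √14480128] = 1954.6382

Kővári–Sós–Turán: let r_1, ..., r_104 be the row sums and z = Σ r_i the total number of 1s. Each pair of columns can share at most one row with both entries 1 (else a 2×2 all-ones block appears), so Σ_i C(r_i, 2) ≤ C(187, 2) = 17391. By convexity Σ_i C(r_i, 2) ≥ 104·C(z/104, 2) = z(z − 104)/(2·104), giving z² − 104z − 104·187·186 ≤ 0 and hence z ≤ (1/2)[104 + √(10816 + 4·3617328)] = (1/2)[104 + √14480128] ≈ (1/2)(104 + 3805.2763) = 1954.6382.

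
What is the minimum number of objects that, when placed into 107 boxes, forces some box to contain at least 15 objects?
n = (15 − 1)·107 + 1 = 1499

By the generalised pigeonhole principle, to guarantee some box contains ≥ r objects we need more than (r − 1) · k objects total. Threshold: n = (r − 1) · k + 1. With r = 15 and k = 107: n = 14 · 107 + 1 = 1498 + 1 = 1499. For n = 1498 = 14 · 107, we can put exactly 14 objects in every box, avoiding 15 in any single one — so 1499 is tight.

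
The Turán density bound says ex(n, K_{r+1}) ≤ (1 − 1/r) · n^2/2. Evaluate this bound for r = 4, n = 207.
Turán density bound = (3/4) · 207^2/2 = 128547/8 ≈ 16068.375

Turán's theorem: ex(n, K_{r+1}) is achieved by the complete r-partite Turán graph T(n, r) with parts as balanced as possible, and is at most (1 − 1/r) · n^2/2. For r = 4, n = 207: the density bound is (3/4) · 42849/2 = 128547/8 ≈ 16068.375. The integer-valued extremum is e(T(207, 4)) = 16068, which is strictly less than the density bound 128547/8 since 4 ∤ 207 (the parts of T(207, 4) cannot all be equal).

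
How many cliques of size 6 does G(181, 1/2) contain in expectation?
E[# K_6] = C(181, 6) · (1/2)^C(6, 2) = 44913567336 / 2^15 = 5614195917/4096 ≈ 1370653.300049

For each 6-subset S of vertices (there are C(181, 6) = 44913567336 such S), let X_S = 1 if S induces a K_6 (all C(6, 2) = 15 edges present). Then P(X_S = 1) = (1/2)^15 = 1/32768. By linearity of expectation, E[# K_6] = C(181, 6) · (1/2)^15 = 44913567336 / 32768 = 5614195917/4096 ≈ 1370653.300049.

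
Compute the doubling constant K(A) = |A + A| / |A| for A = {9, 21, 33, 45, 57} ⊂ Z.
K = |A + A| / |A| = 9/5

Enumerate A + A = {a + b : a, b ∈ A}. With |A| = 5, there are |A|^2 = 25 ordered sum pairs; collecting distinct values, A + A = {18, 30, 42, 54, 66, 78, 90, 102, 114}, so |A + A| = 9. Thus K = 9/5. Here |A + A| = 2|A| − 1 = 9, the minimum possible — so K = 9/5 is minimal, which holds iff A is an arithmetic progression.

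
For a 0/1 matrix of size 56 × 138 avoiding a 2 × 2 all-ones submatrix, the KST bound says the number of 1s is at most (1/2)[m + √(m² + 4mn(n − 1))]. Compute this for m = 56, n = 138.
z(56, 138; 2, 2) ≤ (1/2)[56 + √(56² + 4·56·138·137)] = (1/2)[56 + √4238080] = 1057.3299

Kővári–Sós–Turán: let r_1, ..., r_56 be the row sums and z = Σ r_i the total number of 1s. Each pair of columns can share at most one row with both entries 1 (else a 2×2 all-ones block appears), so Σ_i C(r_i, 2) ≤ C(138, 2) = 9453. By convexity Σ_i C(r_i, 2) ≥ 56·C(z/56, 2) = z(z − 56)/(2·56), giving z² − 56z − 56·138·137 ≤ 0 and hence z ≤ (1/2)[56 + √(3136 + 4·1058736)] = (1/2)[56 + √4238080] ≈ (1/2)(56 + 2058.6598) = 1057.3299.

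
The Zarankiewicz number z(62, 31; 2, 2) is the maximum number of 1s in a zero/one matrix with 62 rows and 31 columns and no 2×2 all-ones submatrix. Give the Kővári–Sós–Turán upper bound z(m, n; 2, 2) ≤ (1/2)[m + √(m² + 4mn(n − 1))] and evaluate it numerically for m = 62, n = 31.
z(62, 31; 2, 2) ≤ (1/2)[62 + √(62² + 4·62·31·30)] = (1/2)[62 + √234484] = 273.1177

Kővári–Sós–Turán: let r_1, ..., r_62 be the row sums and z = Σ r_i the total number of 1s. Each pair of columns can share at most one row with both entries 1 (else a 2×2 all-ones block appears), so Σ_i C(r_i, 2) ≤ C(31, 2) = 465. By convexity Σ_i C(r_i, 2) ≥ 62·C(z/62, 2) = z(z − 62)/(2·62), giving z² − 62z − 62·31·30 ≤ 0 and hence z ≤ (1/2)[62 + √(3844 + 4·57660)] = (1/2)[62 + √234484] ≈ (1/2)(62 + 484.2355) = 273.1177.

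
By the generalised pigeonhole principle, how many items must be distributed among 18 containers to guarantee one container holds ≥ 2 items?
n = (2 − 1)·18 + 1 = 19

By the generalised pigeonhole principle, to guarantee some box contains ≥ r objects we need more than (r − 1) · k objects total. Threshold: n = (r − 1) · k + 1. With r = 2 and k = 18: n = 1 · 18 + 1 = 18 + 1 = 19. For n = 18 = 1 · 18, we can put exactly 1 objects in every box, avoiding 2 in any single one — so 19 is tight.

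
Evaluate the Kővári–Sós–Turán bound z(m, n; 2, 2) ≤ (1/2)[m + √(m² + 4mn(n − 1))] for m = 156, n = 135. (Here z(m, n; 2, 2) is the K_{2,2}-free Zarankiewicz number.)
z(156, 135; 2, 2) ≤ (1/2)[156 + √(156² + 4·156·135·134)] = (1/2)[156 + √11312496] = 1759.7027

Kővári–Sós–Turán: let r_1, ..., r_156 be the row sums and z = Σ r_i the total number of 1s. Each pair of columns can share at most one row with both entries 1 (else a 2×2 all-ones block appears), so Σ_i C(r_i, 2) ≤ C(135, 2) = 9045. By convexity Σ_i C(r_i, 2) ≥ 156·C(z/156, 2) = z(z − 156)/(2·156), giving z² − 156z − 156·135·134 ≤ 0 and hence z ≤ (1/2)[156 + √(24336 + 4·2822040)] = (1/2)[156 + √11312496] ≈ (1/2)(156 + 3363.4054) = 1759.7027.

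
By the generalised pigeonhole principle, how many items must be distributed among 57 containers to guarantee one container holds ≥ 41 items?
n = (41 − 1)·57 + 1 = 2281

By the generalised pigeonhole principle, to guarantee some box contains ≥ r objects we need more than (r − 1) · k objects total. Threshold: n = (r − 1) · k + 1. With r = 41 and k = 57: n = 40 · 57 + 1 = 2280 + 1 = 2281. For n = 2280 = 40 · 57, we can put exactly 40 objects in every box, avoiding 41 in any single one — so 2281 is tight.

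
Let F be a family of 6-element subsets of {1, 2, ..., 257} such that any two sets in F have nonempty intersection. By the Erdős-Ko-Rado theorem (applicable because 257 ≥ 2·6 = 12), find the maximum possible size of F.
max |F| = C(256, 5) = 8809549056

The Erdős-Ko-Rado theorem states: for n ≥ 2k, an intersecting family of k-subsets of an n-element set has size at most C(n − 1, k − 1), with equality for 'star' families {A ⊆ [n] : |A| = k, i ∈ A} (fix an element i). For n = 257, k = 6: C(256, 5) = 8809549056.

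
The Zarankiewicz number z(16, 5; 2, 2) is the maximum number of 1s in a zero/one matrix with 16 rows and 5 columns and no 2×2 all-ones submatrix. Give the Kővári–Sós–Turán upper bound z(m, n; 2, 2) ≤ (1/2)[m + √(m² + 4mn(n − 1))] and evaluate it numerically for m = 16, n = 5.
z(16, 5; 2, 2) ≤ (1/2)[16 + √(16² + 4·16·5·4)] = (1/2)[16 + √1536] = 27.5959

Kővári–Sós–Turán: let r_1, ..., r_16 be the row sums and z = Σ r_i the total number of 1s. Each pair of columns can share at most one row with both entries 1 (else a 2×2 all-ones block appears), so Σ_i C(r_i, 2) ≤ C(5, 2) = 10. By convexity Σ_i C(r_i, 2) ≥ 16·C(z/16, 2) = z(z − 16)/(2·16), giving z² − 16z − 16·5·4 ≤ 0 and hence z ≤ (1/2)[16 + √(256 + 4·320)] = (1/2)[16 + √1536] ≈ (1/2)(16 + 39.1918) = 27.5959.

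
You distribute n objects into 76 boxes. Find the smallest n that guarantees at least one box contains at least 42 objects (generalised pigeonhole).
n = (42 − 1)·76 + 1 = 3117

By the generalised pigeonhole principle, to guarantee some box contains ≥ r objects we need more than (r − 1) · k objects total. Threshold: n = (r − 1) · k + 1. With r = 42 and k = 76: n = 41 · 76 + 1 = 3116 + 1 = 3117. For n = 3116 = 41 · 76, we can put exactly 41 objects in every box, avoiding 42 in any single one — so 3117 is tight.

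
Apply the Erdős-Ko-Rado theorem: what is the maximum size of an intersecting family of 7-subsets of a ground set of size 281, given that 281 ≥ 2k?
max |F| = C(280, 6) = 634155960900

Erdős-Ko-Rado (1961): when n ≥ 2k, max |F| = C(n−1, k−1). The bound is attained by the star {A : i ∈ A} for any fixed i ∈ [n]. Here C(281−1, 7−1) = C(280, 6) = 634155960900.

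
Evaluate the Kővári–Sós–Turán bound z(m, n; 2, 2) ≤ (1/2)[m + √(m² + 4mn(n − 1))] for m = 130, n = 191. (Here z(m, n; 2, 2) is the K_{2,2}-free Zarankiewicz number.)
z(130, 191; 2, 2) ≤ (1/2)[130 + √(130² + 4·130·191·190)] = (1/2)[130 + √18887700] = 2237.9991

Kővári–Sós–Turán: let r_1, ..., r_130 be the row sums and z = Σ r_i the total number of 1s. Each pair of columns can share at most one row with both entries 1 (else a 2×2 all-ones block appears), so Σ_i C(r_i, 2) ≤ C(191, 2) = 18145. By convexity Σ_i C(r_i, 2) ≥ 130·C(z/130, 2) = z(z − 130)/(2·130), giving z² − 130z − 130·191·190 ≤ 0 and hence z ≤ (1/2)[130 + √(16900 + 4·4717700)] = (1/2)[130 + √18887700] ≈ (1/2)(130 + 4345.9982) = 2237.9991.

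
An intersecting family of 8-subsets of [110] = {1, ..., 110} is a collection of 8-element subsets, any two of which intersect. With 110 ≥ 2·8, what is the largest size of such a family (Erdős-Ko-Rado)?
max |F| = C(109, 7) = 29796772356

The Erdős-Ko-Rado theorem states: for n ≥ 2k, an intersecting family of k-subsets of an n-element set has size at most C(n − 1, k − 1), with equality for 'star' families {A ⊆ [n] : |A| = k, i ∈ A} (fix an element i). For n = 110, k = 8: C(109, 7) = 29796772356.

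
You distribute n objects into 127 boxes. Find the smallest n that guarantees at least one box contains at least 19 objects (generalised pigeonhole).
n = (19 − 1)·127 + 1 = 2287

By the generalised pigeonhole principle, to guarantee some box contains ≥ r objects we need more than (r − 1) · k objects total. Threshold: n = (r − 1) · k + 1. With r = 19 and k = 127: n = 18 · 127 + 1 = 2286 + 1 = 2287. For n = 2286 = 18 · 127, we can put exactly 18 objects in every box, avoiding 19 in any single one — so 2287 is tight.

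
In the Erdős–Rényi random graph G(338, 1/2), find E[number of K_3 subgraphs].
E[# K_3] = C(338, 3) · (1/2)^C(3, 2) = 6378736 / 2^3 = 797342

For each 3-subset S of vertices (there are C(338, 3) = 6378736 such S), let X_S = 1 if S induces a K_3 (all C(3, 2) = 3 edges present). Then P(X_S = 1) = (1/2)^3 = 1/8. By linearity of expectation, E[# K_3] = C(338, 3) · (1/2)^3 = 6378736 / 8 = 797342.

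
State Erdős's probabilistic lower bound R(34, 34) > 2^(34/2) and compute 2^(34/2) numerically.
2^(34/2) = 131072; so R(34, 34) > 131072

Colour each edge of K_n uniformly at random with red/blue. The expected number of monochromatic K_34 is C(n, 34) · 2 · 2^(−C(34,2)). If C(n, 34) · 2^(1 − C(34,2)) < 1, then with positive probability no monochromatic K_34 exists, so R(34, 34) > n. The standard estimate C(n, 34) ≤ n^34/34! shows this inequality holds whenever n ≤ 2^(34/2) (since 34! · 2^(C(34,2) − 1) > 2^(34^2/2) ≥ n^34). Hence R(34, 34) > 2^(34/2) = 131072.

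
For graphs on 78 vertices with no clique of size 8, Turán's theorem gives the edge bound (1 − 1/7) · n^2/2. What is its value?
Turán density bound = (6/7) · 78^2/2 = 18252/7 ≈ 2607.4286

Turán's theorem: ex(n, K_{r+1}) is achieved by the complete r-partite Turán graph T(n, r) with parts as balanced as possible, and is at most (1 − 1/r) · n^2/2. For r = 7, n = 78: the density bound is (6/7) · 6084/2 = 18252/7 ≈ 2607.4286. The integer-valued extremum is e(T(78, 7)) = 2607, which is strictly less than the density bound 18252/7 since 7 ∤ 78 (the parts of T(78, 7) cannot all be equal).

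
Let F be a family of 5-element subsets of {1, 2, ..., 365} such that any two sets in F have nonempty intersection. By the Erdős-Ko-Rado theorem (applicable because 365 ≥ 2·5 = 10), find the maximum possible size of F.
max |F| = C(364, 4) = 719469751

Erdős-Ko-Rado (1961): when n ≥ 2k, max |F| = C(n−1, k−1). The bound is attained by the star {A : i ∈ A} for any fixed i ∈ [n]. Here C(365−1, 5−1) = C(364, 4) = 719469751.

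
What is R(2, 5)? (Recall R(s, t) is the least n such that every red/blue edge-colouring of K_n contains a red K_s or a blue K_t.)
R(2, 5) = 5

R(2, k) = k for all k ≥ 2: in a 2-colouring of K_k, either some edge is red (a red K_2) or all edges are blue (a blue K_k). And K_{4} coloured all-blue has no blue K_5, so R(2, 5) > 4. Hence R(2, 5) = 5.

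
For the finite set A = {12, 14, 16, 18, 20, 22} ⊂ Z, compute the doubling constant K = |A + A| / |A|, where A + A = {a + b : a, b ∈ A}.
K = |A + A| / |A| = 11/6

Enumerate A + A = {a + b : a, b ∈ A}. With |A| = 6, there are |A|^2 = 36 ordered sum pairs; collecting distinct values, A + A = {24, 26, 28, 30, 32, 34, 36, 38, 40, 42, 44}, so |A + A| = 11. Thus K = 11/6. Here |A + A| = 2|A| − 1 = 11, the minimum possible — so K = 11/6 is minimal, which holds iff A is an arithmetic progression.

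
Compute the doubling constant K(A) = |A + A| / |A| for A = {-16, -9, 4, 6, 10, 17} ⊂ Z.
K = |A + A| / |A| = 19/6

Enumerate A + A = {a + b : a, b ∈ A}. With |A| = 6, there are |A|^2 = 36 ordered sum pairs; collecting distinct values, A + A = {-32, -25, -18, -12, -10, -6, -5, -3, 1, 8, 10, 12, 14, 16, 20, 21, 23, 27, 34}, so |A + A| = 19. Thus K = 19/6. For comparison, the minimum possible |A + A| over all 6-element sets is 2·6 − 1 = 11 (so min K = 11/6), attained only by arithmetic progressions.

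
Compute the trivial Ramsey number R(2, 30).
R(2, 30) = 30

R(2, k) = k for all k ≥ 2: in a 2-colouring of K_k, either some edge is red (a red K_2) or all edges are blue (a blue K_k). And K_{29} coloured all-blue has no blue K_30, so R(2, 30) > 29. Hence R(2, 30) = 30.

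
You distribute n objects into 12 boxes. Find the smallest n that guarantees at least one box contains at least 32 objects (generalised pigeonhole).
n = (32 − 1)·12 + 1 = 373

By the generalised pigeonhole principle, to guarantee some box contains ≥ r objects we need more than (r − 1) · k objects total. Threshold: n = (r − 1) · k + 1. With r = 32 and k = 12: n = 31 · 12 + 1 = 372 + 1 = 373. For n = 372 = 31 · 12, we can put exactly 31 objects in every box, avoiding 32 in any single one — so 373 is tight.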